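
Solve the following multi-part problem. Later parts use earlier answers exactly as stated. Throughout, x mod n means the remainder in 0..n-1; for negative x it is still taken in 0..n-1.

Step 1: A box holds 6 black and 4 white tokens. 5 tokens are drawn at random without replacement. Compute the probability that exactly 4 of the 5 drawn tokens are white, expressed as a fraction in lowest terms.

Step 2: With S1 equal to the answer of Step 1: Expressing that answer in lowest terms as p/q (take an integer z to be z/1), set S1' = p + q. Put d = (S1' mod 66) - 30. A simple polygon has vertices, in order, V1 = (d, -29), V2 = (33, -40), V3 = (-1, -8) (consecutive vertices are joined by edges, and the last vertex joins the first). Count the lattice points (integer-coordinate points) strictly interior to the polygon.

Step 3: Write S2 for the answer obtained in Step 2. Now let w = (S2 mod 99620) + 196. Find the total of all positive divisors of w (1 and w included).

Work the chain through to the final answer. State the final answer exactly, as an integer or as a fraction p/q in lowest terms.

Step 1: total draws C(10,5) = 252; favorable C(4,4)*C(6,1) = 6; P = 1/42; answer 1/42
Step 2: S1 = 1/42; threaded value p + q = 43; d = 13; cross terms: (13*-40 - 33*-29)=437, (33*-8 - -1*-40)=-304, (-1*-29 - 13*-8)=133; twice the area = |266| = 266; area = 133; boundary points = 1 + 2 + 7 = 10; strictly interior points = area - boundary/2 + 1 = 129; answer 129
Step 3: S2 = 129; w = 325; 325 = 5^2 * 13; sigma = (1 + 5 + 25) * (1 + 13) = 31 * 14 = 434; answer 434

434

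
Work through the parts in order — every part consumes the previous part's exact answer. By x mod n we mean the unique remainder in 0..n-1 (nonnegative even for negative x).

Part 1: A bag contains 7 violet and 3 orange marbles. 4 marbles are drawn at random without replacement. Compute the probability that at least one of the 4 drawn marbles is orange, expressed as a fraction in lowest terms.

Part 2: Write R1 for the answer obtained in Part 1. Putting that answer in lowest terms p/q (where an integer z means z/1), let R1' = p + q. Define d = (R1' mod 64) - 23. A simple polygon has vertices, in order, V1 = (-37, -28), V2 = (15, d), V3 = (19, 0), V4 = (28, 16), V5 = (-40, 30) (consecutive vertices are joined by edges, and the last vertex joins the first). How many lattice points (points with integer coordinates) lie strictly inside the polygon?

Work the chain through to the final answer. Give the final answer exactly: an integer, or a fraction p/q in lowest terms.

Part 1: total draws C(10,4) = 210; complement C(7,4) = 35; favorable 210 - 35 = 175; P = 5/6; answer 5/6
Part 2: R1 = 5/6; threaded value p + q = 11; d = -12; cross terms: (-37*-12 - 15*-28)=864, (15*0 - 19*-12)=228, (19*16 - 28*0)=304, (28*30 - -40*16)=1480, (-40*-28 - -37*30)=2230; twice the area = |5106| = 5106; area = 2553; boundary points = 4 + 4 + 1 + 2 + 1 = 12; strictly interior points = area - boundary/2 + 1 = 2548; answer 2548

2548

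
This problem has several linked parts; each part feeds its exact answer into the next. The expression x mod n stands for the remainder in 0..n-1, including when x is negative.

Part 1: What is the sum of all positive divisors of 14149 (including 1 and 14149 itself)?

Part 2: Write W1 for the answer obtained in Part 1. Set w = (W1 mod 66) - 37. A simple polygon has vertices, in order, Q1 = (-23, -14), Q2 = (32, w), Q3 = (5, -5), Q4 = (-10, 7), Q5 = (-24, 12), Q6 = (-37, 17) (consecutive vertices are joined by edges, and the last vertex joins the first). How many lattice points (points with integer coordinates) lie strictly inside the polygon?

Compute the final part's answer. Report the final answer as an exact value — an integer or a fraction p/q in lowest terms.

783

Part 1: 14149 is prime, so its only divisors are 1 and 14149; sigma = 1 + 14149 = 14150; answer 14150
Part 2: W1 = 14150; w = -11; cross terms: (-23*-11 - 32*-14)=701, (32*-5 - 5*-11)=-105, (5*7 - -10*-5)=-15, (-10*12 - -24*7)=48, (-24*17 - -37*12)=36, (-37*-14 - -23*17)=909; twice the area = |1574| = 1574; area = 787; boundary points = 1 + 3 + 3 + 1 + 1 + 1 = 10; strictly interior points = area - boundary/2 + 1 = 783; answer 783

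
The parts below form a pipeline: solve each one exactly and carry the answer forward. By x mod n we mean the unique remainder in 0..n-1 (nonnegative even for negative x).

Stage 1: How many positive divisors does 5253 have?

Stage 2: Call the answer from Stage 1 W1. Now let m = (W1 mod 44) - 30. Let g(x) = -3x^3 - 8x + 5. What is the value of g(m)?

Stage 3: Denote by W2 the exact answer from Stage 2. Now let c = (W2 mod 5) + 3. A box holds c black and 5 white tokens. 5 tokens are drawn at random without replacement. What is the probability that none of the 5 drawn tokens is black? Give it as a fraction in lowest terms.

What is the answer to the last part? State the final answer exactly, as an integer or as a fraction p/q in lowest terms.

1/56

Stage 1: 5253 = 3 * 17 * 103; number of divisors = (1+1) * (1+1) * (1+1) = 8; answer 8
Stage 2: W1 = 8; m = -22; -3*(-22)^3 - 8*(-22)^1 + 5 = (31944) + (176) + (5) = 32125; answer 32125
Stage 3: W2 = 32125; c = 3; total draws C(8,5) = 56; favorable C(5,5) = 1; P = 1/56; answer 1/56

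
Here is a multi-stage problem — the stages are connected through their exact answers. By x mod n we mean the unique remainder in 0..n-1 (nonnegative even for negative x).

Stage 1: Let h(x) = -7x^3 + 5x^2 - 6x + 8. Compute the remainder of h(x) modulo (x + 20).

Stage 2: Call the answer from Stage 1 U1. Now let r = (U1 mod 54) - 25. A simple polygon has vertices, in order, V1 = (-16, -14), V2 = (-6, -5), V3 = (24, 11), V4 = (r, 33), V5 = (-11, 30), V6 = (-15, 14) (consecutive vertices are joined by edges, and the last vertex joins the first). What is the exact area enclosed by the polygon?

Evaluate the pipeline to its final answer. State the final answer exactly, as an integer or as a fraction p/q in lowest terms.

Stage 1: remainder = value at the root: -7*(-20)^3 + 5*(-20)^2 - 6*(-20)^1 + 8 = (56000) + (2000) + (120) + (8) = 58128; answer 58128
Stage 2: U1 = 58128; r = -1; cross terms: (-16*-5 - -6*-14)=-4, (-6*11 - 24*-5)=54, (24*33 - -1*11)=803, (-1*30 - -11*33)=333, (-11*14 - -15*30)=296, (-15*-14 - -16*14)=434; twice the area = |1916| = 1916; area = 958; answer 958

958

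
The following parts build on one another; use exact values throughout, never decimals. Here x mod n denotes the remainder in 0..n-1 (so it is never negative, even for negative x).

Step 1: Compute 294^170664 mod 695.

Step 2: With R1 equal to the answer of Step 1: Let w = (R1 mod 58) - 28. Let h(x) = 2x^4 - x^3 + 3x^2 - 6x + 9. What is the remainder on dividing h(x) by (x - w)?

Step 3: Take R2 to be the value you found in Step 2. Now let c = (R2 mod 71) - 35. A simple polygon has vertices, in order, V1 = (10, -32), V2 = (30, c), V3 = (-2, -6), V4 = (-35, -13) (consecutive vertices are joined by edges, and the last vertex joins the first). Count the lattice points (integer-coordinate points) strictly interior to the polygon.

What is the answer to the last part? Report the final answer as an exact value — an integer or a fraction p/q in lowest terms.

870

Step 1: squarings mod 695: 294^1=294, 294^2=256, 294^4=206, 294^8=41, 294^16=291, 294^32=586, 294^64=66, 294^128=186, 294^256=541, 294^512=86, 294^1024=446, 294^2048=146, 294^4096=466, 294^8192=316, 294^16384=471, 294^32768=136, 294^65536=426, 294^131072=81; 294^170664 = 294^8 * 294^32 * 294^128 * 294^512 * 294^2048 * 294^4096 * 294^32768 * 294^131072 = 451 (mod 695); answer 451
Step 2: R1 = 451; w = 17; remainder = value at the root: 2*(17)^4 - 1*(17)^3 + 3*(17)^2 - 6*(17)^1 + 9 = (167042) + (-4913) + (867) + (-102) + (9) = 162903; answer 162903
Step 3: R2 = 162903; c = -6; cross terms: (10*-6 - 30*-32)=900, (30*-6 - -2*-6)=-192, (-2*-13 - -35*-6)=-184, (-35*-32 - 10*-13)=1250; twice the area = |1774| = 1774; area = 887; boundary points = 2 + 32 + 1 + 1 = 36; strictly interior points = area - boundary/2 + 1 = 870; answer 870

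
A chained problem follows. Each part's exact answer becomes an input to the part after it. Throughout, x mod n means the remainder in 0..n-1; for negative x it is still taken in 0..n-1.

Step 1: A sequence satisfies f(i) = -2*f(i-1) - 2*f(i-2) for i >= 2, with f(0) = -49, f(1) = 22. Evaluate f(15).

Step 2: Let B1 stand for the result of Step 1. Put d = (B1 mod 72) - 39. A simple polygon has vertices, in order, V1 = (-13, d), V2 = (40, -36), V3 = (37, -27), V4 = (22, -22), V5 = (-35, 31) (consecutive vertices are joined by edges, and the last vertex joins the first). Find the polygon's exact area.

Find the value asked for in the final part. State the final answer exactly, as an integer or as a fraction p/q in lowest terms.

Step 1: f(2) = -2*(22) - 2*(-49) = 54; iterating: f(2)=54, f(3)=-152, f(4)=196, f(5)=-88, f(6)=-216, f(7)=608, f(8)=-784, f(9)=352, f(10)=864, f(11)=-2432, f(12)=3136, f(13)=-1408, f(14)=-3456, f(15)=9728; answer 9728
Step 2: B1 = 9728; d = -31; cross terms: (-13*-36 - 40*-31)=1708, (40*-27 - 37*-36)=252, (37*-22 - 22*-27)=-220, (22*31 - -35*-22)=-88, (-35*-31 - -13*31)=1488; twice the area = |3140| = 3140; area = 1570; answer 1570

1570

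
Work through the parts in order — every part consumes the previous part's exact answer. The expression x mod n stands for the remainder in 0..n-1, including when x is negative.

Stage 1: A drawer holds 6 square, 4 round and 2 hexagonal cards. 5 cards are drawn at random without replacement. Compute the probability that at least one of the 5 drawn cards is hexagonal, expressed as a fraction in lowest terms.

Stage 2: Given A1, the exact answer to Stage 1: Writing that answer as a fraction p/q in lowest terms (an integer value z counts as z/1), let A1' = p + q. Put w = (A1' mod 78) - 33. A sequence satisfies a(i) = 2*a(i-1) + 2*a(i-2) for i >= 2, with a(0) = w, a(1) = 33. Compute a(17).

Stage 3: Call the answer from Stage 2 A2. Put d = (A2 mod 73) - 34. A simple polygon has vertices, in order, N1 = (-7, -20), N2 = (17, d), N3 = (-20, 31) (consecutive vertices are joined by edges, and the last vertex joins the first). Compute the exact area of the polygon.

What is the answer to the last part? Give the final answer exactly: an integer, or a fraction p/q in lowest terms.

Stage 1: total draws C(12,5) = 792; complement C(10,5) = 252; favorable 792 - 252 = 540; P = 15/22; answer 15/22
Stage 2: A1 = 15/22; threaded value p + q = 37; w = 4; a(2) = 2*(33) + 2*(4) = 74; iterating: a(2)=74, a(3)=214, a(4)=576, a(5)=1580, a(6)=4312, a(7)=11784, a(8)=32192, a(9)=87952, a(10)=240288, a(11)=656480, a(12)=1793536, a(13)=4900032, a(14)=13387136, a(15)=36574336, a(16)=99922944, a(17)=272994560; answer 272994560
Stage 3: A2 = 272994560; d = 3; cross terms: (-7*3 - 17*-20)=319, (17*31 - -20*3)=587, (-20*-20 - -7*31)=617; twice the area = |1523| = 1523; area = 1523/2; answer 1523/2

1523/2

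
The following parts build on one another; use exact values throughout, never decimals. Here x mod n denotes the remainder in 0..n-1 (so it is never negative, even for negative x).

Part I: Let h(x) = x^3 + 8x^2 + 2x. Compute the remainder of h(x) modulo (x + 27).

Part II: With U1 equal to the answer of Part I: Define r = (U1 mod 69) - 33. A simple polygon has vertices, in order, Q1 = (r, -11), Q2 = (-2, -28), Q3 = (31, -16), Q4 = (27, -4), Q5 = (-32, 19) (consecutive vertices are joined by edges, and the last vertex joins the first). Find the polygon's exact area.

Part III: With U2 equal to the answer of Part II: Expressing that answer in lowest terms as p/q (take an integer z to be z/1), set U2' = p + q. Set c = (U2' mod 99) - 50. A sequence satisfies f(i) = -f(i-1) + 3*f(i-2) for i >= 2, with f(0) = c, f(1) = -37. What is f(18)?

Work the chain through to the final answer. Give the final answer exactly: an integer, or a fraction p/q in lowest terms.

Part I: remainder = value at the root: 1*(-27)^3 + 8*(-27)^2 + 2*(-27)^1 = (-19683) + (5832) + (-54) = -13905; answer -13905
Part II: U1 = -13905; r = 0; cross terms: (0*-28 - -2*-11)=-22, (-2*-16 - 31*-28)=900, (31*-4 - 27*-16)=308, (27*19 - -32*-4)=385, (-32*-11 - 0*19)=352; twice the area = |1923| = 1923; area = 1923/2; answer 1923/2
Part III: U2 = 1923/2; threaded value p + q = 1925; c = -6; f(2) = -1*(-37) + 3*(-6) = 19; iterating: f(2)=19, f(3)=-130, f(4)=187, f(5)=-577, f(6)=1138, f(7)=-2869, f(8)=6283, f(9)=-14890, f(10)=33739, f(11)=-78409, f(12)=179626, f(13)=-414853, f(14)=953731, f(15)=-2198290, f(16)=5059483, f(17)=-11654353, f(18)=26832802; answer 26832802

26832802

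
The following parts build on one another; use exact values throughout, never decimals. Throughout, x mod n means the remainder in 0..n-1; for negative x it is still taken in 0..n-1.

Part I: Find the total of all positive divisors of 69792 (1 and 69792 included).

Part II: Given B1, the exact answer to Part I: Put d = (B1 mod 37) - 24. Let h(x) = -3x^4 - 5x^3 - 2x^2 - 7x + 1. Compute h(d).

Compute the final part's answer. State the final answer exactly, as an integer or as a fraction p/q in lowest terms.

-101821

Part I: 69792 = 2^5 * 3 * 727; sigma = (1 + 2 + 4 + 8 + 16 + 32) * (1 + 3) * (1 + 727) = 63 * 4 * 728 = 183456; answer 183456
Part II: B1 = 183456; d = -14; -3*(-14)^4 - 5*(-14)^3 - 2*(-14)^2 - 7*(-14)^1 + 1 = (-115248) + (13720) + (-392) + (98) + (1) = -101821; answer -101821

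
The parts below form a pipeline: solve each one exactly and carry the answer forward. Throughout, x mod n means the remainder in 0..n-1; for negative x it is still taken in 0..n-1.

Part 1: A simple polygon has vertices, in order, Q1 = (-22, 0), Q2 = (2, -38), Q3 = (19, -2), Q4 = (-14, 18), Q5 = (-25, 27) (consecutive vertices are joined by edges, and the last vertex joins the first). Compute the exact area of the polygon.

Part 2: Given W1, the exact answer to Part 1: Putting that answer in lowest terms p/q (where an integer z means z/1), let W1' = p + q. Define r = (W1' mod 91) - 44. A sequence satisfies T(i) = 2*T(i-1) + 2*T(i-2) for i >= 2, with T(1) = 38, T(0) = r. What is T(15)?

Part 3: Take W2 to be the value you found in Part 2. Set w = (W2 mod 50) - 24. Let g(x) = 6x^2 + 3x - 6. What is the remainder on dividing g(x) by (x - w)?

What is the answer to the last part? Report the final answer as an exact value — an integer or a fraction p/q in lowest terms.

3522

Part 1: cross terms: (-22*-38 - 2*0)=836, (2*-2 - 19*-38)=718, (19*18 - -14*-2)=314, (-14*27 - -25*18)=72, (-25*0 - -22*27)=594; twice the area = |2534| = 2534; area = 1267; answer 1267
Part 2: W1 = 1267; threaded value p + q = 1268; r = 41; T(2) = 2*(38) + 2*(41) = 158; iterating: T(2)=158, T(3)=392, T(4)=1100, T(5)=2984, T(6)=8168, T(7)=22304, T(8)=60944, T(9)=166496, T(10)=454880, T(11)=1242752, T(12)=3395264, T(13)=9276032, T(14)=25342592, T(15)=69237248; answer 69237248
Part 3: W2 = 69237248; w = 24; remainder = value at the root: 6*(24)^2 + 3*(24)^1 - 6 = (3456) + (72) + (-6) = 3522; answer 3522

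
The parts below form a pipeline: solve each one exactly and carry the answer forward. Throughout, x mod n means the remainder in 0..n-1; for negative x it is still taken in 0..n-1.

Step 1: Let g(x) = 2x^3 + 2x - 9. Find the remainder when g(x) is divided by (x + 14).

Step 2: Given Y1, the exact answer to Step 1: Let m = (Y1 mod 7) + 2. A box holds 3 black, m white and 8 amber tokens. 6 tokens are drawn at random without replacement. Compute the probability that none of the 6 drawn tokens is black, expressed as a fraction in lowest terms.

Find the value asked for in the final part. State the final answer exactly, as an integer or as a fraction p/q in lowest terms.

Step 1: remainder = value at the root: 2*(-14)^3 + 2*(-14)^1 - 9 = (-5488) + (-28) + (-9) = -5525; answer -5525
Step 2: Y1 = -5525; m = 7; total draws C(18,6) = 18564; favorable C(15,6) = 5005; P = 55/204; answer 55/204

55/204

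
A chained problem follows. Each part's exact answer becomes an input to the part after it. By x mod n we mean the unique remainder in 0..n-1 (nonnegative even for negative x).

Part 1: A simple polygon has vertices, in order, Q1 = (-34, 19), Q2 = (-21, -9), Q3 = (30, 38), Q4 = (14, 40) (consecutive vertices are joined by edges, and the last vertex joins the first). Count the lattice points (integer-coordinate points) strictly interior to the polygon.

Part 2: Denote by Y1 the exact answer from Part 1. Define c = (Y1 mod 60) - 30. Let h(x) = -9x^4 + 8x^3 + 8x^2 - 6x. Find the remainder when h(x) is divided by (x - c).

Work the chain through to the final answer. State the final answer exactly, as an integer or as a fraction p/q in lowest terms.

Part 1: cross terms: (-34*-9 - -21*19)=705, (-21*38 - 30*-9)=-528, (30*40 - 14*38)=668, (14*19 - -34*40)=1626; twice the area = |2471| = 2471; area = 2471/2; boundary points = 1 + 1 + 2 + 3 = 7; strictly interior points = area - boundary/2 + 1 = 1233; answer 1233
Part 2: Y1 = 1233; c = 3; remainder = value at the root: -9*(3)^4 + 8*(3)^3 + 8*(3)^2 - 6*(3)^1 = (-729) + (216) + (72) + (-18) = -459; answer -459

-459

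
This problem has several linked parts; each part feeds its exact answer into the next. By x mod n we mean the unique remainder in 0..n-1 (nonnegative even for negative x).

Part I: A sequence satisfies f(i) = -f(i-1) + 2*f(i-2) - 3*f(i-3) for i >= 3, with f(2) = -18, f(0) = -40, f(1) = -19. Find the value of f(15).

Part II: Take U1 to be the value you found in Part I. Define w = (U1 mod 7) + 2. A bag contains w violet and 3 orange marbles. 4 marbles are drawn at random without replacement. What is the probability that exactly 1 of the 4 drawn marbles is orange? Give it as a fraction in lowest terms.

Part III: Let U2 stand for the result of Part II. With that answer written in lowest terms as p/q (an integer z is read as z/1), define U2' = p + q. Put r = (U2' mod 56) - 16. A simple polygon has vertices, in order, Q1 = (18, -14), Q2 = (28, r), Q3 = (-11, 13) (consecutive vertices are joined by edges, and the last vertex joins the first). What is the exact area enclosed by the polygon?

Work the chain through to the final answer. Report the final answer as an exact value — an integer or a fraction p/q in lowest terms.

Part I: f(3) = -1*(-18) + 2*(-19) - 3*(-40) = 100; iterating: f(3)=100, f(4)=-79, f(5)=333, f(6)=-791, f(7)=1694, f(8)=-4275, f(9)=10036, f(10)=-23668, f(11)=56565, f(12)=-134009, f(13)=318143, f(14)=-755856, f(15)=1794169; answer 1794169
Part II: U1 = 1794169; w = 8; total draws C(11,4) = 330; favorable C(3,1)*C(8,3) = 168; P = 28/55; answer 28/55
Part III: U2 = 28/55; threaded value p + q = 83; r = 11; cross terms: (18*11 - 28*-14)=590, (28*13 - -11*11)=485, (-11*-14 - 18*13)=-80; twice the area = |995| = 995; area = 995/2; answer 995/2

995/2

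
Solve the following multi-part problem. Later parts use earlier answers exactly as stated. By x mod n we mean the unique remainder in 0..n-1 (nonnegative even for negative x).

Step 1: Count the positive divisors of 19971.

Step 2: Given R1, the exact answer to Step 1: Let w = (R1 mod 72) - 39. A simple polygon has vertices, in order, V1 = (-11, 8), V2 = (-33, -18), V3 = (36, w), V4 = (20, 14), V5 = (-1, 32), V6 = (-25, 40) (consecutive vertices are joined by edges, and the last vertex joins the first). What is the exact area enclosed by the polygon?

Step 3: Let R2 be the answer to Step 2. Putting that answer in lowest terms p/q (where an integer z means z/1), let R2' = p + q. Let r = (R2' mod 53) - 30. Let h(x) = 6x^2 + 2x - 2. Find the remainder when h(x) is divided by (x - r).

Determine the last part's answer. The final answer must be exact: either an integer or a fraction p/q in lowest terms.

306

Step 1: 19971 = 3^2 * 7 * 317; number of divisors = (2+1) * (1+1) * (1+1) = 12; answer 12
Step 2: R1 = 12; w = -27; cross terms: (-11*-18 - -33*8)=462, (-33*-27 - 36*-18)=1539, (36*14 - 20*-27)=1044, (20*32 - -1*14)=654, (-1*40 - -25*32)=760, (-25*8 - -11*40)=240; twice the area = |4699| = 4699; area = 4699/2; answer 4699/2
Step 3: R2 = 4699/2; threaded value p + q = 4701; r = 7; remainder = value at the root: 6*(7)^2 + 2*(7)^1 - 2 = (294) + (14) + (-2) = 306; answer 306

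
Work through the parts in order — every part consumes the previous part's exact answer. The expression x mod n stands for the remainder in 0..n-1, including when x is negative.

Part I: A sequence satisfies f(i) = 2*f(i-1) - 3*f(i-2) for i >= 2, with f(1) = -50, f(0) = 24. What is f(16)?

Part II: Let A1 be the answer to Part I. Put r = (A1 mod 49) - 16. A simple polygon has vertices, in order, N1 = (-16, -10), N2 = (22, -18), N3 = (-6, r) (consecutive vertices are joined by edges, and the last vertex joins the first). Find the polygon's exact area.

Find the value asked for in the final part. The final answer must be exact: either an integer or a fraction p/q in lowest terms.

40

Part I: f(2) = 2*(-50) - 3*(24) = -172; iterating: f(2)=-172, f(3)=-194, f(4)=128, f(5)=838, f(6)=1292, f(7)=70, f(8)=-3736, f(9)=-7682, f(10)=-4156, f(11)=14734, f(12)=41936, f(13)=39670, f(14)=-46468, f(15)=-211946, f(16)=-284488; answer -284488
Part II: A1 = -284488; r = -10; cross terms: (-16*-18 - 22*-10)=508, (22*-10 - -6*-18)=-328, (-6*-10 - -16*-10)=-100; twice the area = |80| = 80; area = 40; answer 40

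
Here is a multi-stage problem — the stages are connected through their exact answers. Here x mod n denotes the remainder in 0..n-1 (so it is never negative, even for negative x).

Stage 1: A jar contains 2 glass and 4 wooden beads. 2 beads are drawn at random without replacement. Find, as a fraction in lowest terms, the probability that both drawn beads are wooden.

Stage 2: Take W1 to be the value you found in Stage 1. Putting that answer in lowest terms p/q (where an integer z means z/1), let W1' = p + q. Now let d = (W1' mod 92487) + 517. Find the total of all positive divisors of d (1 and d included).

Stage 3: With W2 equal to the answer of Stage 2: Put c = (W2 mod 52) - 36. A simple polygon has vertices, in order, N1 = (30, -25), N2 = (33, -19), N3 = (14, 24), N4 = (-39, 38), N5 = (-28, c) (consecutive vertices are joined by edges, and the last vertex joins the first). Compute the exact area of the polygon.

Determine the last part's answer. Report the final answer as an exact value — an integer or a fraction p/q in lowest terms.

Stage 1: total draws C(6,2) = 15; favorable C(4,2) = 6; P = 2/5; answer 2/5
Stage 2: W1 = 2/5; threaded value p + q = 7; d = 524; 524 = 2^2 * 131; sigma = (1 + 2 + 4) * (1 + 131) = 7 * 132 = 924; answer 924
Stage 3: W2 = 924; c = 4; cross terms: (30*-19 - 33*-25)=255, (33*24 - 14*-19)=1058, (14*38 - -39*24)=1468, (-39*4 - -28*38)=908, (-28*-25 - 30*4)=580; twice the area = |4269| = 4269; area = 4269/2; answer 4269/2

4269/2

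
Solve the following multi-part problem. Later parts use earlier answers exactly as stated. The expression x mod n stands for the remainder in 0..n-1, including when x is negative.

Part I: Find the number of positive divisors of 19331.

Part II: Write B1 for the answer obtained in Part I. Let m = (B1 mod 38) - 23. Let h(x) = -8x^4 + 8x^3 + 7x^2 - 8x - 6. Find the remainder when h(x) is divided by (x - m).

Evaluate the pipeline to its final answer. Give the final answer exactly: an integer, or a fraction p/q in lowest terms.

-1094767

Part I: 19331 = 13 * 1487; number of divisors = (1+1) * (1+1) = 4; answer 4
Part II: B1 = 4; m = -19; remainder = value at the root: -8*(-19)^4 + 8*(-19)^3 + 7*(-19)^2 - 8*(-19)^1 - 6 = (-1042568) + (-54872) + (2527) + (152) + (-6) = -1094767; answer -1094767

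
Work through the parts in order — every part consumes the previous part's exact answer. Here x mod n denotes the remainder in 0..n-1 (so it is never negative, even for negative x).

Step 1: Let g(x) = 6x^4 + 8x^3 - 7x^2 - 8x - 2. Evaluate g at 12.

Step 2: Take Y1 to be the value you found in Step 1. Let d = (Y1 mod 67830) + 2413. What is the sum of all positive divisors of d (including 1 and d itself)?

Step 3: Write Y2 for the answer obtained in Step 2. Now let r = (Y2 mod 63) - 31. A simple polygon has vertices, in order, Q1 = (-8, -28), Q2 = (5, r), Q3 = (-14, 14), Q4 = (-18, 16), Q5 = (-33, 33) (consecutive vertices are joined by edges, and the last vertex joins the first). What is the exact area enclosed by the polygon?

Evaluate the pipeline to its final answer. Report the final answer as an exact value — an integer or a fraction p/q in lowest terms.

Step 1: 6*(12)^4 + 8*(12)^3 - 7*(12)^2 - 8*(12)^1 - 2 = (124416) + (13824) + (-1008) + (-96) + (-2) = 137134; answer 137134
Step 2: Y1 = 137134; d = 3887; 3887 = 13^2 * 23; sigma = (1 + 13 + 169) * (1 + 23) = 183 * 24 = 4392; answer 4392
Step 3: Y2 = 4392; r = 14; cross terms: (-8*14 - 5*-28)=28, (5*14 - -14*14)=266, (-14*16 - -18*14)=28, (-18*33 - -33*16)=-66, (-33*-28 - -8*33)=1188; twice the area = |1444| = 1444; area = 722; answer 722

722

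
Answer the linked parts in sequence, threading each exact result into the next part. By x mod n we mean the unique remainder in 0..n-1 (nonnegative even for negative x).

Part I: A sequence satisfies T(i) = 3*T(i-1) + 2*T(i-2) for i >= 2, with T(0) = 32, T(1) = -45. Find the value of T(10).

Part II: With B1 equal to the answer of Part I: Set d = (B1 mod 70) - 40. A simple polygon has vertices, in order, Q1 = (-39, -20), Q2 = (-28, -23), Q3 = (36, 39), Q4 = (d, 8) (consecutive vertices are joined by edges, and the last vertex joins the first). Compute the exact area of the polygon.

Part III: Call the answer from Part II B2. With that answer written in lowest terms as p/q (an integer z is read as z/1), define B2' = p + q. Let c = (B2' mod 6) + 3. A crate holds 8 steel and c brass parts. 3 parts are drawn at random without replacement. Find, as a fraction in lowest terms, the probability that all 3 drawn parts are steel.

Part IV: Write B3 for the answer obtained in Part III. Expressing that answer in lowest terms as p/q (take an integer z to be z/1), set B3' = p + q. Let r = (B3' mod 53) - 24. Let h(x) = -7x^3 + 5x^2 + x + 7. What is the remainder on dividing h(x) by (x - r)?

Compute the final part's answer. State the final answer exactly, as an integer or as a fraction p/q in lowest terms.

Part I: T(2) = 3*(-45) + 2*(32) = -71; iterating: T(2)=-71, T(3)=-303, T(4)=-1051, T(5)=-3759, T(6)=-13379, T(7)=-47655, T(8)=-169723, T(9)=-604479, T(10)=-2152883; answer -2152883
Part II: B1 = -2152883; d = -3; cross terms: (-39*-23 - -28*-20)=337, (-28*39 - 36*-23)=-264, (36*8 - -3*39)=405, (-3*-20 - -39*8)=372; twice the area = |850| = 850; area = 425; answer 425
Part III: B2 = 425; threaded value p + q = 426; c = 3; total draws C(11,3) = 165; favorable C(8,3) = 56; P = 56/165; answer 56/165
Part IV: B3 = 56/165; threaded value p + q = 221; r = -15; remainder = value at the root: -7*(-15)^3 + 5*(-15)^2 + 1*(-15)^1 + 7 = (23625) + (1125) + (-15) + (7) = 24742; answer 24742

24742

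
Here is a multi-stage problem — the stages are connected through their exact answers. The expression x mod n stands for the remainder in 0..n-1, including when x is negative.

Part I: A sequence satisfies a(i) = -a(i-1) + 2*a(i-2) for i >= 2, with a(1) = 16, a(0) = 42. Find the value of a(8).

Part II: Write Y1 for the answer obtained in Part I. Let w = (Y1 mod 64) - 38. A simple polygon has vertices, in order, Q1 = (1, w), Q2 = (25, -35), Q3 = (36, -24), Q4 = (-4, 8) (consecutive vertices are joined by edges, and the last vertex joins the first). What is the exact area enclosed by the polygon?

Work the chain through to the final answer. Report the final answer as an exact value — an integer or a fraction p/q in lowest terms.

1563/2

Part I: a(2) = -1*(16) + 2*(42) = 68; iterating: a(2)=68, a(3)=-36, a(4)=172, a(5)=-244, a(6)=588, a(7)=-1076, a(8)=2252; answer 2252
Part II: Y1 = 2252; w = -26; cross terms: (1*-35 - 25*-26)=615, (25*-24 - 36*-35)=660, (36*8 - -4*-24)=192, (-4*-26 - 1*8)=96; twice the area = |1563| = 1563; area = 1563/2; answer 1563/2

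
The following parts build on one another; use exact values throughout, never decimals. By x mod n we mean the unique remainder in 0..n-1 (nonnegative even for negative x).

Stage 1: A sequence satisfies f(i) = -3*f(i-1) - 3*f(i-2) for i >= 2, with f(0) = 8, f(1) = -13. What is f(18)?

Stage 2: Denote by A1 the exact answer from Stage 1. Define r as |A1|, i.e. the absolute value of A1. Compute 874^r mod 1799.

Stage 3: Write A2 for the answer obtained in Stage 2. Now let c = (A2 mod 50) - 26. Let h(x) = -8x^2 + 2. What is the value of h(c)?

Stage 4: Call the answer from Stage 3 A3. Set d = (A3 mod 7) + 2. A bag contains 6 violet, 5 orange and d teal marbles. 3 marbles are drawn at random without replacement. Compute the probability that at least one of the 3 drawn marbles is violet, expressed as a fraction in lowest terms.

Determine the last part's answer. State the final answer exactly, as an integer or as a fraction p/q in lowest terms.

Stage 1: f(2) = -3*(-13) - 3*(8) = 15; iterating: f(2)=15, f(3)=-6, f(4)=-27, f(5)=99, f(6)=-216, f(7)=351, f(8)=-405, f(9)=162, f(10)=729, f(11)=-2673, f(12)=5832, f(13)=-9477, f(14)=10935, f(15)=-4374, f(16)=-19683, f(17)=72171, f(18)=-157464; answer -157464
Stage 2: A1 = -157464; r = 157464; squarings mod 1799: 874^1=874, 874^2=1100, 874^4=1072, 874^8=1422, 874^16=8, 874^32=64, 874^64=498, 874^128=1541, 874^256=1, 874^512=1, 874^1024=1, 874^2048=1, 874^4096=1, 874^8192=1, 874^16384=1, 874^32768=1, 874^65536=1, 874^131072=1; 874^157464 = 874^8 * 874^16 * 874^256 * 874^512 * 874^1024 * 874^8192 * 874^16384 * 874^131072 = 582 (mod 1799); answer 582
Stage 3: A2 = 582; c = 6; -8*(6)^2 + 2 = (-288) + (2) = -286; answer -286
Stage 4: A3 = -286; d = 3; total draws C(14,3) = 364; complement C(8,3) = 56; favorable 364 - 56 = 308; P = 11/13; answer 11/13

11/13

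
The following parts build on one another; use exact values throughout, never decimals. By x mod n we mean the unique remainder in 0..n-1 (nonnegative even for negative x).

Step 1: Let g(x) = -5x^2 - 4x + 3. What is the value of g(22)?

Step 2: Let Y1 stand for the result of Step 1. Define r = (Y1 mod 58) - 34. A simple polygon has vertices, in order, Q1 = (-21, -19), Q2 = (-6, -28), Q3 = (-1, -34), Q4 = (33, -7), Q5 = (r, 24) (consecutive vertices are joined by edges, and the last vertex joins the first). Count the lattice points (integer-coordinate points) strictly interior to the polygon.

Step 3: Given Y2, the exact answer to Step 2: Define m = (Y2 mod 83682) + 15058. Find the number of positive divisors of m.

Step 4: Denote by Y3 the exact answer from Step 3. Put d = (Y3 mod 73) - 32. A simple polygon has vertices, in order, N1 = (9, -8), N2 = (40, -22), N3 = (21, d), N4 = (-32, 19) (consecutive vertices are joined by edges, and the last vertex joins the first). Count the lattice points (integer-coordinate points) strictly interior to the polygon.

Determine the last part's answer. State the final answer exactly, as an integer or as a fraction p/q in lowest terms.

185

Step 1: -5*(22)^2 - 4*(22)^1 + 3 = (-2420) + (-88) + (3) = -2505; answer -2505
Step 2: Y1 = -2505; r = 13; cross terms: (-21*-28 - -6*-19)=474, (-6*-34 - -1*-28)=176, (-1*-7 - 33*-34)=1129, (33*24 - 13*-7)=883, (13*-19 - -21*24)=257; twice the area = |2919| = 2919; area = 2919/2; boundary points = 3 + 1 + 1 + 1 + 1 = 7; strictly interior points = area - boundary/2 + 1 = 1457; answer 1457
Step 3: Y2 = 1457; m = 16515; 16515 = 3^2 * 5 * 367; number of divisors = (2+1) * (1+1) * (1+1) = 12; answer 12
Step 4: Y3 = 12; d = -20; cross terms: (9*-22 - 40*-8)=122, (40*-20 - 21*-22)=-338, (21*19 - -32*-20)=-241, (-32*-8 - 9*19)=85; twice the area = |-372| = 372; area = 186; boundary points = 1 + 1 + 1 + 1 = 4; strictly interior points = area - boundary/2 + 1 = 185; answer 185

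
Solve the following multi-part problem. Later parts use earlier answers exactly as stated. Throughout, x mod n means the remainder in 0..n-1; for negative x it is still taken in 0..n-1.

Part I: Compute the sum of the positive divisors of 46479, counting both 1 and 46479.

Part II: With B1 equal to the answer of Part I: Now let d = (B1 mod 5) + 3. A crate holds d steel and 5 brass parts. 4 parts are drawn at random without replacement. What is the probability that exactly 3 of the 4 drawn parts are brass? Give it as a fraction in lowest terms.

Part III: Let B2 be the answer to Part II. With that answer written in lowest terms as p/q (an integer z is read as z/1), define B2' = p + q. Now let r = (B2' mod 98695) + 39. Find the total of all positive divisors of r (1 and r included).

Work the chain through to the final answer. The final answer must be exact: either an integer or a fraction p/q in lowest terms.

Part I: 46479 = 3 * 15493; sigma = (1 + 3) * (1 + 15493) = 4 * 15494 = 61976; answer 61976
Part II: B1 = 61976; d = 4; total draws C(9,4) = 126; favorable C(5,3)*C(4,1) = 40; P = 20/63; answer 20/63
Part III: B2 = 20/63; threaded value p + q = 83; r = 122; 122 = 2 * 61; sigma = (1 + 2) * (1 + 61) = 3 * 62 = 186; answer 186

186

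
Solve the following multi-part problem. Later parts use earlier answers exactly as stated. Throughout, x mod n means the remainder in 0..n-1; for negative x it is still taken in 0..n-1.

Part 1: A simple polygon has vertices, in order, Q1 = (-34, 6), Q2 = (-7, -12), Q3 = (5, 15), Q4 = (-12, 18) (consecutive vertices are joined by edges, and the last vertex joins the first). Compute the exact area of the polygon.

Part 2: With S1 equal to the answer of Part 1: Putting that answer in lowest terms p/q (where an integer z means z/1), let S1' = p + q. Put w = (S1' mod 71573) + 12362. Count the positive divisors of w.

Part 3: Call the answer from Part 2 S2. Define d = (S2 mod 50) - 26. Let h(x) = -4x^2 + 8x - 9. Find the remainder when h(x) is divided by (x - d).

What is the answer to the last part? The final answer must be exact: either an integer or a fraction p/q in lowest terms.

-2121

Part 1: cross terms: (-34*-12 - -7*6)=450, (-7*15 - 5*-12)=-45, (5*18 - -12*15)=270, (-12*6 - -34*18)=540; twice the area = |1215| = 1215; area = 1215/2; answer 1215/2
Part 2: S1 = 1215/2; threaded value p + q = 1217; w = 13579; 13579 = 37 * 367; number of divisors = (1+1) * (1+1) = 4; answer 4
Part 3: S2 = 4; d = -22; remainder = value at the root: -4*(-22)^2 + 8*(-22)^1 - 9 = (-1936) + (-176) + (-9) = -2121; answer -2121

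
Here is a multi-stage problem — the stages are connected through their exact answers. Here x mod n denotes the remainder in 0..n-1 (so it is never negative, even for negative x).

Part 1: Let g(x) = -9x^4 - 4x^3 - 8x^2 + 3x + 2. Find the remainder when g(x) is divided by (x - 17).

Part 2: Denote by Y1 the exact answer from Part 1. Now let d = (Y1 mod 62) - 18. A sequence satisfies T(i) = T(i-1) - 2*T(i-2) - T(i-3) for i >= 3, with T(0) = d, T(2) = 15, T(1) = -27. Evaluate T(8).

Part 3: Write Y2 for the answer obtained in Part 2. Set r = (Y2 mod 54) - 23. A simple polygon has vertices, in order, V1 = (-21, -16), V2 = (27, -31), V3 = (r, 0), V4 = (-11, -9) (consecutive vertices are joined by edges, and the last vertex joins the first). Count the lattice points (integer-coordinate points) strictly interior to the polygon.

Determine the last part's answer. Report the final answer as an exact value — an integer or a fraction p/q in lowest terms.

840

Part 1: remainder = value at the root: -9*(17)^4 - 4*(17)^3 - 8*(17)^2 + 3*(17)^1 + 2 = (-751689) + (-19652) + (-2312) + (51) + (2) = -773600; answer -773600
Part 2: Y1 = -773600; d = 18; T(3) = 1*(15) - 2*(-27) - 1*(18) = 51; iterating: T(3)=51, T(4)=48, T(5)=-69, T(6)=-216, T(7)=-126, T(8)=375; answer 375
Part 3: Y2 = 375; r = 28; cross terms: (-21*-31 - 27*-16)=1083, (27*0 - 28*-31)=868, (28*-9 - -11*0)=-252, (-11*-16 - -21*-9)=-13; twice the area = |1686| = 1686; area = 843; boundary points = 3 + 1 + 3 + 1 = 8; strictly interior points = area - boundary/2 + 1 = 840; answer 840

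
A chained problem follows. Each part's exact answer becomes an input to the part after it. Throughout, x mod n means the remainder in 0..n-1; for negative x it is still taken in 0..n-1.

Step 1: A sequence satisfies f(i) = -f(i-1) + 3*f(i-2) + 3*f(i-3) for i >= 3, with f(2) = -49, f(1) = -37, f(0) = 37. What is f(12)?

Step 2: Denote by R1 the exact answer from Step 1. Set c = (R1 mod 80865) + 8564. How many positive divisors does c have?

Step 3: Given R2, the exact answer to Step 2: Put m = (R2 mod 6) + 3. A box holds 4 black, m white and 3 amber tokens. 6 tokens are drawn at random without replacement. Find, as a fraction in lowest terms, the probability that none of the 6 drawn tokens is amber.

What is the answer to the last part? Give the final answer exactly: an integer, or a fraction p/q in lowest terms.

1/11

Step 1: f(3) = -1*(-49) + 3*(-37) + 3*(37) = 49; iterating: f(3)=49, f(4)=-307, f(5)=307, f(6)=-1081, f(7)=1081, f(8)=-3403, f(9)=3403, f(10)=-10369, f(11)=10369, f(12)=-31267; answer -31267
Step 2: R1 = -31267; c = 58162; 58162 = 2 * 13 * 2237; number of divisors = (1+1) * (1+1) * (1+1) = 8; answer 8
Step 3: R2 = 8; m = 5; total draws C(12,6) = 924; favorable C(9,6) = 84; P = 1/11; answer 1/11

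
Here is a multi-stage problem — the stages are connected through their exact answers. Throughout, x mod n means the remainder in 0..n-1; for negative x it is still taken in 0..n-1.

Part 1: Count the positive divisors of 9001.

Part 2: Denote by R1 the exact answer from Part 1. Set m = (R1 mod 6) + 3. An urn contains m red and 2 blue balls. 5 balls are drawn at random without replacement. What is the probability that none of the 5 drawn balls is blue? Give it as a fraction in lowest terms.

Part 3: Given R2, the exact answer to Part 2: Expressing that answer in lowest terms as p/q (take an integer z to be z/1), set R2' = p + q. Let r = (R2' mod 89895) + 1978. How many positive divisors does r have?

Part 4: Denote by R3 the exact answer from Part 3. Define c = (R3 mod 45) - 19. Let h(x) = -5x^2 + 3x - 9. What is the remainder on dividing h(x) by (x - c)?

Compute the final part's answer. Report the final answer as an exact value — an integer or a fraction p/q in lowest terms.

-11

Part 1: 9001 is prime, so its only divisors are 1 and 9001; count = 2; answer 2
Part 2: R1 = 2; m = 5; total draws C(7,5) = 21; favorable C(5,5) = 1; P = 1/21; answer 1/21
Part 3: R2 = 1/21; threaded value p + q = 22; r = 2000; 2000 = 2^4 * 5^3; number of divisors = (4+1) * (3+1) = 20; answer 20
Part 4: R3 = 20; c = 1; remainder = value at the root: -5*(1)^2 + 3*(1)^1 - 9 = (-5) + (3) + (-9) = -11; answer -11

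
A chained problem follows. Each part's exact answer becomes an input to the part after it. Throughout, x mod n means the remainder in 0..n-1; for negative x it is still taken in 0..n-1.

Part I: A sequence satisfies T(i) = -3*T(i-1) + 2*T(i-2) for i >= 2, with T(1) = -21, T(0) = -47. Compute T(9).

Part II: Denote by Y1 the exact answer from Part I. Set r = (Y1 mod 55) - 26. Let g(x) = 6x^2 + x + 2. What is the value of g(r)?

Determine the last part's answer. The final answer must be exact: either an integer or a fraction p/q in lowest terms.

Part I: T(2) = -3*(-21) + 2*(-47) = -31; iterating: T(2)=-31, T(3)=51, T(4)=-215, T(5)=747, T(6)=-2671, T(7)=9507, T(8)=-33863, T(9)=120603; answer 120603
Part II: Y1 = 120603; r = 17; 6*(17)^2 + 1*(17)^1 + 2 = (1734) + (17) + (2) = 1753; answer 1753

1753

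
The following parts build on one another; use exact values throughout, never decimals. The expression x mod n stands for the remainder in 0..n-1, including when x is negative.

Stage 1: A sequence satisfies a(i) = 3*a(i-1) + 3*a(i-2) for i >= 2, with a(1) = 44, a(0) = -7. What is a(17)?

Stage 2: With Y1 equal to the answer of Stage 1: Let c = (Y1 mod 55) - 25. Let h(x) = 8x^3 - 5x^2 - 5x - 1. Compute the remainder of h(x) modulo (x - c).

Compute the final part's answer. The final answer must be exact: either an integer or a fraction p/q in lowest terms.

Stage 1: a(2) = 3*(44) + 3*(-7) = 111; iterating: a(2)=111, a(3)=465, a(4)=1728, a(5)=6579, a(6)=24921, a(7)=94500, a(8)=358263, a(9)=1358289, a(10)=5149656, a(11)=19523835, a(12)=74020473, a(13)=280632924, a(14)=1063960191, a(15)=4033779345, a(16)=15293218608, a(17)=57980993859; answer 57980993859
Stage 2: Y1 = 57980993859; c = -6; remainder = value at the root: 8*(-6)^3 - 5*(-6)^2 - 5*(-6)^1 - 1 = (-1728) + (-180) + (30) + (-1) = -1879; answer -1879

-1879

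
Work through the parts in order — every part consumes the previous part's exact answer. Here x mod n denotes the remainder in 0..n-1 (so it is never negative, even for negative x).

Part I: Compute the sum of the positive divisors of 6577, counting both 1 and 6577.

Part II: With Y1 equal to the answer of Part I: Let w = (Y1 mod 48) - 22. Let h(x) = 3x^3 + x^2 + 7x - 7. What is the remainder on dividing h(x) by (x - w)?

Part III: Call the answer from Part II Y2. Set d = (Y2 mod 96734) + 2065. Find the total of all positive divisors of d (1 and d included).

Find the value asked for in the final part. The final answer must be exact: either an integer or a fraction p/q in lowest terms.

136080

Part I: 6577 is prime, so its only divisors are 1 and 6577; sigma = 1 + 6577 = 6578; answer 6578
Part II: Y1 = 6578; w = -20; remainder = value at the root: 3*(-20)^3 + 1*(-20)^2 + 7*(-20)^1 - 7 = (-24000) + (400) + (-140) + (-7) = -23747; answer -23747
Part III: Y2 = -23747; d = 75052; 75052 = 2^2 * 29 * 647; sigma = (1 + 2 + 4) * (1 + 29) * (1 + 647) = 7 * 30 * 648 = 136080; answer 136080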